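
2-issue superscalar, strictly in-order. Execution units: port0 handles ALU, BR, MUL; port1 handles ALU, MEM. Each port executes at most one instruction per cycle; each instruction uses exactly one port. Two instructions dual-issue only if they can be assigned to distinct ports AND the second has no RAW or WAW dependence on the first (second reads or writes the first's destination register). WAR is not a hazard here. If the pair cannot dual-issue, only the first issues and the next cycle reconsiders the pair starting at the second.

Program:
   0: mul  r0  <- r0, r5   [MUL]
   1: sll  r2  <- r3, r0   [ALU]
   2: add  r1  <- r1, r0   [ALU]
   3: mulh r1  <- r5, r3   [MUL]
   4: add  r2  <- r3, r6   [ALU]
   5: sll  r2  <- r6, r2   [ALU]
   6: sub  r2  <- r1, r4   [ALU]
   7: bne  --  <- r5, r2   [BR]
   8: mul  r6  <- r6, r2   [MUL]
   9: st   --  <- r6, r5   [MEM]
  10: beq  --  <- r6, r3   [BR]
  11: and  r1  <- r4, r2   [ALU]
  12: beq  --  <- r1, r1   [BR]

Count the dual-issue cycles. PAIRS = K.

  cy0 -> i0 (mul) RAW r0
  cy1 -> i1+i2 (sll;add) dual
  cy2 -> i3+i4 (mulh;add) dual
  cy3 -> i5 (sll) WAW r2
  cy4 -> i6 (sub) RAW r2
  cy5 -> i7 (bne) no-port BR/MUL
  cy6 -> i8 (mul) RAW r6
  cy7 -> i9+i10 (st;beq) dual
  cy8 -> i11 (and) RAW r1
  cy9 -> i12 (beq) tail

PAIRS = 3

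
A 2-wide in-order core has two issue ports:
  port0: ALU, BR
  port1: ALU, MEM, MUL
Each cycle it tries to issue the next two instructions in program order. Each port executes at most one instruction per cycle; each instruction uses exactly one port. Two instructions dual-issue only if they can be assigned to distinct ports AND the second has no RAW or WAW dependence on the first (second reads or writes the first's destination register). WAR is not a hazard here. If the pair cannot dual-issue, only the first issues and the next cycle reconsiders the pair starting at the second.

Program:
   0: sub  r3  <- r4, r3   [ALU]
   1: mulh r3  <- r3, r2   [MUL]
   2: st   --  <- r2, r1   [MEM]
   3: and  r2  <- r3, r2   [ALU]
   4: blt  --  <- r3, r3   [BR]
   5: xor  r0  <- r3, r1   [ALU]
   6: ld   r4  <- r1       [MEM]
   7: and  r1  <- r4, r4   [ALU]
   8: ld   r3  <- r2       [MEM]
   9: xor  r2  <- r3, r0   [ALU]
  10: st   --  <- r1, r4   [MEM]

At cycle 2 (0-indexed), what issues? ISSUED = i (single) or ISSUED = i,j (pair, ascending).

t=0 i0:sub ; RAW+WAW r3
t=1 i1:mulh ; no-port MUL/MEM
t=2 i2,i3:st and ; pair
t=3 i4,i5:blt xor ; pair
t=4 i6:ld ; RAW r4
t=5 i7,i8:and ld ; pair
t=6 i9,i10:xor st ; pair

ISSUED = 2,3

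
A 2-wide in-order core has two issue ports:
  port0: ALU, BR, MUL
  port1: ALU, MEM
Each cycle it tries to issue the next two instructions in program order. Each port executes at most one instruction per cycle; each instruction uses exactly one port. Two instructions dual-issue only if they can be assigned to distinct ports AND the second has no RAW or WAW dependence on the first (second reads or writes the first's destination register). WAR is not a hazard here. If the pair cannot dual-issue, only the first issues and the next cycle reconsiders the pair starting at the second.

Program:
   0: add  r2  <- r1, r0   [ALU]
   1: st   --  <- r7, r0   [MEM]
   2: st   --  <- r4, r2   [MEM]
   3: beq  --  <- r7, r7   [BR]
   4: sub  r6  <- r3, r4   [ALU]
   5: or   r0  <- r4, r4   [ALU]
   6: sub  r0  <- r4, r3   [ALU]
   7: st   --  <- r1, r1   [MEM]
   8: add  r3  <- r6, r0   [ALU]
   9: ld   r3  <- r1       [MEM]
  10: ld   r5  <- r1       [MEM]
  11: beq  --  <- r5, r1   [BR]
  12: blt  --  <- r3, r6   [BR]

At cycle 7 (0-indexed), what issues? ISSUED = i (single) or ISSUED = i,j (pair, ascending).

ISSUED = 11

  cy0 -> i0/i1 (add.ALU;st.MEM) 2-wide
  cy1 -> i2/i3 (st.MEM;beq.BR) 2-wide
  cy2 -> i4/i5 (sub.ALU;or.ALU) 2-wide
  cy3 -> i6/i7 (sub.ALU;st.MEM) 2-wide
  cy4 -> i8 (add.ALU) WAW r3
  cy5 -> i9 (ld.MEM) no-port MEM/MEM
  cy6 -> i10 (ld.MEM) RAW r5
  cy7 -> i11 (beq.BR) no-port BR/BR
  cy8 -> i12 (blt.BR) tail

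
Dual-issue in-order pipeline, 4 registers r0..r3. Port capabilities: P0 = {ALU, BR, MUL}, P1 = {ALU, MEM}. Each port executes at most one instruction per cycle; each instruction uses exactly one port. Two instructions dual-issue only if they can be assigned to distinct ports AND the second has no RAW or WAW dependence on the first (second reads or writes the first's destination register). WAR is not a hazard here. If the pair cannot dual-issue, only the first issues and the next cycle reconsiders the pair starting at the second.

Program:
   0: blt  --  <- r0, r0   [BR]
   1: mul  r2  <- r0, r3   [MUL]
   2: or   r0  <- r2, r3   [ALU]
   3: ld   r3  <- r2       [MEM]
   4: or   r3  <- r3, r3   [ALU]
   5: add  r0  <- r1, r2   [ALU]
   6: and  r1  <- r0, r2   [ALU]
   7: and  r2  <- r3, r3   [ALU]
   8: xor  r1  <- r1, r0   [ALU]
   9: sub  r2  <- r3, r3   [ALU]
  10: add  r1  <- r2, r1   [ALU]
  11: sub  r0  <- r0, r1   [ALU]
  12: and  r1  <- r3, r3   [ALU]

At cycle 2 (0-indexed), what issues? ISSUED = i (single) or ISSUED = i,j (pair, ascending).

ISSUED = 2,3

0. blt @i0  | no-port BR/MUL
1. mul @i1  | RAW r2
2. or ld @i2&i3  | pair
3. or add @i4&i5  | pair
4. and and @i6&i7  | pair
5. xor sub @i8&i9  | pair
6. add @i10  | RAW r1
7. sub and @i11&i12  | pair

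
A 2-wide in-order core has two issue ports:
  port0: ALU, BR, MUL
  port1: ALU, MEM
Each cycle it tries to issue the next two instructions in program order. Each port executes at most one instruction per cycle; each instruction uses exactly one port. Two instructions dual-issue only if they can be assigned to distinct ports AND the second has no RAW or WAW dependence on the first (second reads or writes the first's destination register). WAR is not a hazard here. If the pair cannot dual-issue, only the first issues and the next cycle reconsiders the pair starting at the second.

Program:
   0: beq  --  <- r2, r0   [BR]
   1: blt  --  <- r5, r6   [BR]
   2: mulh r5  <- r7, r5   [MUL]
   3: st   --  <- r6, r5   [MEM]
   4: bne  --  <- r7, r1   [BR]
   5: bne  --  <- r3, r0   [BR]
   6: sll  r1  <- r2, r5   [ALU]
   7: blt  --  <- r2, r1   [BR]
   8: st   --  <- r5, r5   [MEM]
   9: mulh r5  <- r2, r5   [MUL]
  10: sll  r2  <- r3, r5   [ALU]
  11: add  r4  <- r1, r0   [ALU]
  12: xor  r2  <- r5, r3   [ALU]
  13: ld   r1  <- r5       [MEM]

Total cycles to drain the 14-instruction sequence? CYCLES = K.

[0] i0  beq  -- no-port BR/BR
[1] i1  blt  -- no-port BR/MUL
[2] i2  mulh  -- RAW r5
[3] i3/i4  st/bne  -- dual
[4] i5/i6  bne/sll  -- dual
[5] i7/i8  blt/st  -- dual
[6] i9  mulh  -- RAW r5
[7] i10/i11  sll/add  -- dual
[8] i12/i13  xor/ld  -- dual

CYCLES = 9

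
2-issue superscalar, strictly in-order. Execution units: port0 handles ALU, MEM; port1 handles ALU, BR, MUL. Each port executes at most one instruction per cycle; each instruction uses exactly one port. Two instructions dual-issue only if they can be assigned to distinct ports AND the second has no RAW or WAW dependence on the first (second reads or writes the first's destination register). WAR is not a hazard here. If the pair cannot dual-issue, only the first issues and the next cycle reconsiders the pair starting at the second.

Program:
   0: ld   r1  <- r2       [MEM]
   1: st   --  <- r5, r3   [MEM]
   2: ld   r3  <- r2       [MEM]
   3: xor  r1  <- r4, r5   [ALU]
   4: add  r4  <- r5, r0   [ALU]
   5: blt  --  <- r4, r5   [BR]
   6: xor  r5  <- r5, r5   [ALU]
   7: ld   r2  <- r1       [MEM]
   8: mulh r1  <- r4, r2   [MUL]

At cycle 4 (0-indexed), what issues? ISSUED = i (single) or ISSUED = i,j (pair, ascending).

ISSUED = 5,6

t=0 i0:ld ; no-port MEM/MEM
t=1 i1:st ; no-port MEM/MEM
t=2 i2,i3:ld;xor ; 2-wide
t=3 i4:add ; RAW r4
t=4 i5,i6:blt;xor ; 2-wide
t=5 i7:ld ; RAW r2
t=6 i8:mulh ; tail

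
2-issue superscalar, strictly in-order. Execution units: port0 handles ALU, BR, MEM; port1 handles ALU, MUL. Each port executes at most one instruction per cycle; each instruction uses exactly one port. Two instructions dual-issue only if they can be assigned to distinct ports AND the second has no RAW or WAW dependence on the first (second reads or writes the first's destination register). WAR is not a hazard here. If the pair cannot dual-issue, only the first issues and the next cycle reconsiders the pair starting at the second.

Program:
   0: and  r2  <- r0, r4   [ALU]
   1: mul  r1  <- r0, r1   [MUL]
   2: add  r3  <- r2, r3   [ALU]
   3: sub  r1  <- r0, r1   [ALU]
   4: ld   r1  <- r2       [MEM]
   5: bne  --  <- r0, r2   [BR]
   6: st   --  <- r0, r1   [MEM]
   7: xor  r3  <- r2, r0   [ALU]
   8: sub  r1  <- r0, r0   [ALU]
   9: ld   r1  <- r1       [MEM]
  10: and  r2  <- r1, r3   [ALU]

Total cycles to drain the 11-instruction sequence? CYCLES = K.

CYCLES = 8

#0 head=0: and+mul i0+i1 2-wide
#1 head=2: add+sub i2+i3 2-wide
#2 head=4: ld i4 no-port MEM/BR
#3 head=5: bne i5 no-port BR/MEM
#4 head=6: st+xor i6+i7 2-wide
#5 head=8: sub i8 RAW+WAW r1
#6 head=9: ld i9 RAW r1
#7 head=10: and i10 tail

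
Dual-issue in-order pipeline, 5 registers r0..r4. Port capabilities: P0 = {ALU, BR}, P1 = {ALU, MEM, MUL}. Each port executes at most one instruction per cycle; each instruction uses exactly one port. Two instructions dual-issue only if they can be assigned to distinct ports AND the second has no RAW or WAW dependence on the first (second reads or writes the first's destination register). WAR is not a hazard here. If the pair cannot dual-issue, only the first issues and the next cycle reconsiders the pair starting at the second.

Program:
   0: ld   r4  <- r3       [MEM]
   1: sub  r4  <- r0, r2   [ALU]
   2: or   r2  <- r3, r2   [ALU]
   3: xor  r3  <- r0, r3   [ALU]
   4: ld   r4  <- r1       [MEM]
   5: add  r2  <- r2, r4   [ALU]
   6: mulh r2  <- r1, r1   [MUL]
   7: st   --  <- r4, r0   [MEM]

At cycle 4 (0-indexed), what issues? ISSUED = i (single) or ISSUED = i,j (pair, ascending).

t=0 i0:ld ; WAW r4
t=1 i1+i2:sub or ; dual
t=2 i3+i4:xor ld ; dual
t=3 i5:add ; WAW r2
t=4 i6:mulh ; no-port MUL/MEM
t=5 i7:st ; tail

ISSUED = 6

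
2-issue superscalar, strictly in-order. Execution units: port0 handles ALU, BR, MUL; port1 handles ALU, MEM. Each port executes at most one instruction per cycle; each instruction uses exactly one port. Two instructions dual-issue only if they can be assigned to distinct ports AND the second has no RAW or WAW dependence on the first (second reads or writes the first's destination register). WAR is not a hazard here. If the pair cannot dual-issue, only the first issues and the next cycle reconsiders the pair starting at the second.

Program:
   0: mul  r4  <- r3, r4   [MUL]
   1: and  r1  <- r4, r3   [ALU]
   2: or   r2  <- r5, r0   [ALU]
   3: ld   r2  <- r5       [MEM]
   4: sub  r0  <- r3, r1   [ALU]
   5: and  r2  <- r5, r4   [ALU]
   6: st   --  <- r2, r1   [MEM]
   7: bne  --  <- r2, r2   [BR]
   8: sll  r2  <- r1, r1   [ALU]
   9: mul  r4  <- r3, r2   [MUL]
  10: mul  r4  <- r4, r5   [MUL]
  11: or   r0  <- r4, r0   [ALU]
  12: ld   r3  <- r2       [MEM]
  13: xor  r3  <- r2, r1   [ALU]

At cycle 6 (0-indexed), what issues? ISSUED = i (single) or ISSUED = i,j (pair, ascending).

ISSUED = 9

t=0 i0:mul.MUL ; RAW r4
t=1 i1&i2:and.ALU/or.ALU ; dual
t=2 i3&i4:ld.MEM/sub.ALU ; dual
t=3 i5:and.ALU ; RAW r2
t=4 i6&i7:st.MEM/bne.BR ; dual
t=5 i8:sll.ALU ; RAW r2
t=6 i9:mul.MUL ; no-port MUL/MUL
t=7 i10:mul.MUL ; RAW r4
t=8 i11&i12:or.ALU/ld.MEM ; dual
t=9 i13:xor.ALU ; tail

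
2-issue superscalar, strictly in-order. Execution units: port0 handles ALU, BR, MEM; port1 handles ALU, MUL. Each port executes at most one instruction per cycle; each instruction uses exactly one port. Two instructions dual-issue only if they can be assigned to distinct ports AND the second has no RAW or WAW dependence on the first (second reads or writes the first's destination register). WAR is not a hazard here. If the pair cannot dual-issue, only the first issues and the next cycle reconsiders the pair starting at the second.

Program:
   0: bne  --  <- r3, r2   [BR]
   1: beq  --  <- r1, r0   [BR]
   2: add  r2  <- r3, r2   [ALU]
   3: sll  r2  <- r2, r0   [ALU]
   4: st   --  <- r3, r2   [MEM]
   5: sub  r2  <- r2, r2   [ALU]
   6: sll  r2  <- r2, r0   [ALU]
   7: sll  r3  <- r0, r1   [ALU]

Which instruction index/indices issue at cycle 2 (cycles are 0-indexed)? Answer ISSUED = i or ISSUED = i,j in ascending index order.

ISSUED = 3

c0: i0 bne  no-port BR/BR
c1: i1,i2 beq+add  dual
c2: i3 sll  RAW r2
c3: i4,i5 st+sub  dual
c4: i6,i7 sll+sll  dual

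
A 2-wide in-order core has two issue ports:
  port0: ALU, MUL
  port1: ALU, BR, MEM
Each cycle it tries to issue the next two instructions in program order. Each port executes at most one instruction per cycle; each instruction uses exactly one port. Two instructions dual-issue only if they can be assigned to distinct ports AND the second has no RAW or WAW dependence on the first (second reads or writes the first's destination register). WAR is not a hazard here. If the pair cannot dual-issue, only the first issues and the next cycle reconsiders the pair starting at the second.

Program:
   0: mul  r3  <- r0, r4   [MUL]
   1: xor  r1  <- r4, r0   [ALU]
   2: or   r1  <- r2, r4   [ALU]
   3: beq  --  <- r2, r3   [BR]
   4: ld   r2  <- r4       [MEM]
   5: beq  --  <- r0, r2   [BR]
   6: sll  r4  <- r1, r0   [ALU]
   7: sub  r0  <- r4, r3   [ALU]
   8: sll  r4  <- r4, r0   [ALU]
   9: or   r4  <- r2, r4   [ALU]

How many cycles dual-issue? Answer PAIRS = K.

c0: i0+i1 mul+xor  pair
c1: i2+i3 or+beq  pair
c2: i4 ld  no-port MEM/BR
c3: i5+i6 beq+sll  pair
c4: i7 sub  RAW r0
c5: i8 sll  RAW+WAW r4
c6: i9 or  tail

PAIRS = 3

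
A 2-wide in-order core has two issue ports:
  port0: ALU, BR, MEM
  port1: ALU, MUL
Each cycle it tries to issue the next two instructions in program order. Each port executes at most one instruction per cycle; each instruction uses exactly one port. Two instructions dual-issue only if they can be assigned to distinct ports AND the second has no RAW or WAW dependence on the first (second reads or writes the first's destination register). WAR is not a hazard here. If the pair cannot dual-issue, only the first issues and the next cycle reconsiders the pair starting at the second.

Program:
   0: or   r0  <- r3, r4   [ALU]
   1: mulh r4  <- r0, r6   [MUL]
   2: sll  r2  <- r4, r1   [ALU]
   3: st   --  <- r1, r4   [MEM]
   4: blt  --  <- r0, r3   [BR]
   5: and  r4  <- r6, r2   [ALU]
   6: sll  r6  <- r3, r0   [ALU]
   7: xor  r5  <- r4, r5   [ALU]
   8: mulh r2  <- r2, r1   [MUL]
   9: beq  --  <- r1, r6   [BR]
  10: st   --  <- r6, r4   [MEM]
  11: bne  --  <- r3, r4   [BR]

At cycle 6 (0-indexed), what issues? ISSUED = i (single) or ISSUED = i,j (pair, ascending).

ISSUED = 10

0. or.ALU @i0  | RAW r0
1. mulh.MUL @i1  | RAW r4
2. sll.ALU+st.MEM @i2,i3  | dual
3. blt.BR+and.ALU @i4,i5  | dual
4. sll.ALU+xor.ALU @i6,i7  | dual
5. mulh.MUL+beq.BR @i8,i9  | dual
6. st.MEM @i10  | no-port MEM/BR
7. bne.BR @i11  | tail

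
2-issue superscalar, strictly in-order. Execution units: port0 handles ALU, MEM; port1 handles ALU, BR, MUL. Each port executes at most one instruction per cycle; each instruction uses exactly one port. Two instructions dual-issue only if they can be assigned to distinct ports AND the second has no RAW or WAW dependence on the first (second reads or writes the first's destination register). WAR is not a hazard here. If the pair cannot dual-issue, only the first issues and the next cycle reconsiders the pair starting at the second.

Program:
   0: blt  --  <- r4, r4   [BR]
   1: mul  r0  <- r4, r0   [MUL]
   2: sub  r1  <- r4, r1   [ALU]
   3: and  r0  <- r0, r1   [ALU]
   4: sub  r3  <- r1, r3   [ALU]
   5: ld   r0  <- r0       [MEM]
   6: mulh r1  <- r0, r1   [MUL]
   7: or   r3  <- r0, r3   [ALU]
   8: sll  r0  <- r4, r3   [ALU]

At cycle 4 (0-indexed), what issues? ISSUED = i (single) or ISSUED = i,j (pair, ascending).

ISSUED = 6,7

[0] i0  blt  -- no-port BR/MUL
[1] i1&i2  mul+sub  -- 2-wide
[2] i3&i4  and+sub  -- 2-wide
[3] i5  ld  -- RAW r0
[4] i6&i7  mulh+or  -- 2-wide
[5] i8  sll  -- tail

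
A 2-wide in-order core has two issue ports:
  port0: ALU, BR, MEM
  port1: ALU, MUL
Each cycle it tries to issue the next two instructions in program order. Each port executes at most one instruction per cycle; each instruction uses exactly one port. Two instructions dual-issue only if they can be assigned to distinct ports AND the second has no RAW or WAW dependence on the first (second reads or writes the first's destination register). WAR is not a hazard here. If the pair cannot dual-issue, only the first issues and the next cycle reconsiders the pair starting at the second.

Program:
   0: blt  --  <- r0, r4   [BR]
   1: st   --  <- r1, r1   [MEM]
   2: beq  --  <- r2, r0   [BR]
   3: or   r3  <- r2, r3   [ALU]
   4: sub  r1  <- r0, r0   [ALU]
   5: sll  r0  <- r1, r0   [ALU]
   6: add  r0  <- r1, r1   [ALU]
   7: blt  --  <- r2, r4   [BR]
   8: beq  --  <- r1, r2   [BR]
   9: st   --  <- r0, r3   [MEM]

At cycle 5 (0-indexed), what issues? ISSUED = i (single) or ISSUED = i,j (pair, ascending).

ISSUED = 6,7

  cy0 -> i0 (blt.BR) no-port BR/MEM
  cy1 -> i1 (st.MEM) no-port MEM/BR
  cy2 -> i2,i3 (beq.BR;or.ALU) pair
  cy3 -> i4 (sub.ALU) RAW r1
  cy4 -> i5 (sll.ALU) WAW r0
  cy5 -> i6,i7 (add.ALU;blt.BR) pair
  cy6 -> i8 (beq.BR) no-port BR/MEM
  cy7 -> i9 (st.MEM) tail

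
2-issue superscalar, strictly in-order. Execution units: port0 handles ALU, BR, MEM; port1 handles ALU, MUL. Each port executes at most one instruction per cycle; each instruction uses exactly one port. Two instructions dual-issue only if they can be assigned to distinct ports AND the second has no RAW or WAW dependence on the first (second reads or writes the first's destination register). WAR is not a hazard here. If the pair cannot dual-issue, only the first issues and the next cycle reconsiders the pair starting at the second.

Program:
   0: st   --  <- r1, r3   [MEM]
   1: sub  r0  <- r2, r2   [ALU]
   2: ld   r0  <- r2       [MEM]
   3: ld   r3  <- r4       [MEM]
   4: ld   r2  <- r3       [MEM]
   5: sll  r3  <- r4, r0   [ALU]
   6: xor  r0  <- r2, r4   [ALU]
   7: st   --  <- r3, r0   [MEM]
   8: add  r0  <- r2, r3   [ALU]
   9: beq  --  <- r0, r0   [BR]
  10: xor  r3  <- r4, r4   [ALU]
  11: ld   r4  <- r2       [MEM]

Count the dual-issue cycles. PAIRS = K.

PAIRS = 4

t=0 i0,i1:st.MEM sub.ALU ; 2-wide
t=1 i2:ld.MEM ; no-port MEM/MEM
t=2 i3:ld.MEM ; no-port MEM/MEM
t=3 i4,i5:ld.MEM sll.ALU ; 2-wide
t=4 i6:xor.ALU ; RAW r0
t=5 i7,i8:st.MEM add.ALU ; 2-wide
t=6 i9,i10:beq.BR xor.ALU ; 2-wide
t=7 i11:ld.MEM ; tail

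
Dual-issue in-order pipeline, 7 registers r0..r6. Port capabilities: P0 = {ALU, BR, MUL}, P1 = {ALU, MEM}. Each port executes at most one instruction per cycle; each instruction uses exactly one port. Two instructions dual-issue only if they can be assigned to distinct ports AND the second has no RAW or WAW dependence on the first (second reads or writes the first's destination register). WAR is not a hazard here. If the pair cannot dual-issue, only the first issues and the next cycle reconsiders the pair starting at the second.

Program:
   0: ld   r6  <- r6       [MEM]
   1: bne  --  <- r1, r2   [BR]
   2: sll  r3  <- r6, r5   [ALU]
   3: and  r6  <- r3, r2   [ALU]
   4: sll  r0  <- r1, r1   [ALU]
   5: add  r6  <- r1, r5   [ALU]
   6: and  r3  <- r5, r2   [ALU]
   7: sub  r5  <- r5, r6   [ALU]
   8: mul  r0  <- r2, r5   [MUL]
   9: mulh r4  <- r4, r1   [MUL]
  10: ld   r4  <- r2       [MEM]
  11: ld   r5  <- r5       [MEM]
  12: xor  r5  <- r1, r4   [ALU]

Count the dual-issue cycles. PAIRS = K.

PAIRS = 3

0. ld/bne @i0&i1  | pair
1. sll @i2  | RAW r3
2. and/sll @i3&i4  | pair
3. add/and @i5&i6  | pair
4. sub @i7  | RAW r5
5. mul @i8  | no-port MUL/MUL
6. mulh @i9  | WAW r4
7. ld @i10  | no-port MEM/MEM
8. ld @i11  | WAW r5
9. xor @i12  | tail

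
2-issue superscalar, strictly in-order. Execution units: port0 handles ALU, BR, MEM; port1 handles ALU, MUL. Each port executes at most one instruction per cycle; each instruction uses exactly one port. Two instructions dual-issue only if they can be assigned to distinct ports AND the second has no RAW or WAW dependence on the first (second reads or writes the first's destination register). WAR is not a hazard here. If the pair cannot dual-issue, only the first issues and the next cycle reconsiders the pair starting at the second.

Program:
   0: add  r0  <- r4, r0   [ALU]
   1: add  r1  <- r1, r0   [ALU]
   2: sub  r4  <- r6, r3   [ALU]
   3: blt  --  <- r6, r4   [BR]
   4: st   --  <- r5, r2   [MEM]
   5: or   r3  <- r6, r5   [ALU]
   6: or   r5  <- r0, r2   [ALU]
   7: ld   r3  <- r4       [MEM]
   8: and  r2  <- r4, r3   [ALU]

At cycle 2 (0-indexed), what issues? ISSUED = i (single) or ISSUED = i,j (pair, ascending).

[0] i0  add.ALU  -- RAW r0
[1] i1,i2  add.ALU sub.ALU  -- 2-wide
[2] i3  blt.BR  -- no-port BR/MEM
[3] i4,i5  st.MEM or.ALU  -- 2-wide
[4] i6,i7  or.ALU ld.MEM  -- 2-wide
[5] i8  and.ALU  -- tail

ISSUED = 3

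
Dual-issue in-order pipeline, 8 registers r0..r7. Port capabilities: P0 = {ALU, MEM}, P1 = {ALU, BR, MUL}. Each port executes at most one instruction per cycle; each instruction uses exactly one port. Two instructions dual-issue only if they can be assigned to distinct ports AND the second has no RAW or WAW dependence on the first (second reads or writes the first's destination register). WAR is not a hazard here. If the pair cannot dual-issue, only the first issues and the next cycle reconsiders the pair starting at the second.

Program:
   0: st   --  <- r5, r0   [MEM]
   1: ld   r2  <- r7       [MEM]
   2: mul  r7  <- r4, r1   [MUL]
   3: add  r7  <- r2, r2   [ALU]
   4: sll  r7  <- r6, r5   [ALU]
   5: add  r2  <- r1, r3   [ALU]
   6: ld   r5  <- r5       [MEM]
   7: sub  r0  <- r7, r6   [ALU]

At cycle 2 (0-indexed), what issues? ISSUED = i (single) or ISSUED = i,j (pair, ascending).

#0 head=0: st i0 no-port MEM/MEM
#1 head=1: ld/mul i1+i2 2-wide
#2 head=3: add i3 WAW r7
#3 head=4: sll/add i4+i5 2-wide
#4 head=6: ld/sub i6+i7 2-wide

ISSUED = 3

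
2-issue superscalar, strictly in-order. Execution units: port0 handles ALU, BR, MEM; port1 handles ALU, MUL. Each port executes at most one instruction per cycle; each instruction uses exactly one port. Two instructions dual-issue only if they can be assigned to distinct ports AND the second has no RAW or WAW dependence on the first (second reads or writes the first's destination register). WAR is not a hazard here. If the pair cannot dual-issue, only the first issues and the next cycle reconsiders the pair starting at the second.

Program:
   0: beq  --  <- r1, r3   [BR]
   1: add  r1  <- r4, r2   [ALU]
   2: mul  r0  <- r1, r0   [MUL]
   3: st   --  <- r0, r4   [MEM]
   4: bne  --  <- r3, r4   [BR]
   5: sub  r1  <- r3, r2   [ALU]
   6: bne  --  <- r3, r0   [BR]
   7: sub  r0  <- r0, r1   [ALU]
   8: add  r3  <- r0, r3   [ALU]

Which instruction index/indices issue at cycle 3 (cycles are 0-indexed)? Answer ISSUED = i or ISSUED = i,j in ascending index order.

ISSUED = 4,5

  cy0 -> i0&i1 (beq.BR add.ALU) dual
  cy1 -> i2 (mul.MUL) RAW r0
  cy2 -> i3 (st.MEM) no-port MEM/BR
  cy3 -> i4&i5 (bne.BR sub.ALU) dual
  cy4 -> i6&i7 (bne.BR sub.ALU) dual
  cy5 -> i8 (add.ALU) tail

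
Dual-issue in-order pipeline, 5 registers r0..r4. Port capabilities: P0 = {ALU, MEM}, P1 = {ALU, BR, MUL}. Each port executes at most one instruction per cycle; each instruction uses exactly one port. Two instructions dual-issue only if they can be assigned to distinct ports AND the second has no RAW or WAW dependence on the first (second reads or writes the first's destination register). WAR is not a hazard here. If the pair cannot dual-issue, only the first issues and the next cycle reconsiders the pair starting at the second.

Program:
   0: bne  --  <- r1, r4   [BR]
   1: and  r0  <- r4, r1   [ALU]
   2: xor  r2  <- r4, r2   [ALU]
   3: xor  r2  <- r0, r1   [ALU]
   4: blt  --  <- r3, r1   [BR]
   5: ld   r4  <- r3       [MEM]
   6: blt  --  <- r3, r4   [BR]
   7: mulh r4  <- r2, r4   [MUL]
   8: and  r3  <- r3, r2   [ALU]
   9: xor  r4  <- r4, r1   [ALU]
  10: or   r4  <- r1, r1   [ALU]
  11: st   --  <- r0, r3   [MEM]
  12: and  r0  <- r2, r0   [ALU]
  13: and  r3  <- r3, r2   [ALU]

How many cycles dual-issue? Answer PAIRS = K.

PAIRS = 5

t=0 i0&i1:bne and ; 2-wide
t=1 i2:xor ; WAW r2
t=2 i3&i4:xor blt ; 2-wide
t=3 i5:ld ; RAW r4
t=4 i6:blt ; no-port BR/MUL
t=5 i7&i8:mulh and ; 2-wide
t=6 i9:xor ; WAW r4
t=7 i10&i11:or st ; 2-wide
t=8 i12&i13:and and ; 2-wide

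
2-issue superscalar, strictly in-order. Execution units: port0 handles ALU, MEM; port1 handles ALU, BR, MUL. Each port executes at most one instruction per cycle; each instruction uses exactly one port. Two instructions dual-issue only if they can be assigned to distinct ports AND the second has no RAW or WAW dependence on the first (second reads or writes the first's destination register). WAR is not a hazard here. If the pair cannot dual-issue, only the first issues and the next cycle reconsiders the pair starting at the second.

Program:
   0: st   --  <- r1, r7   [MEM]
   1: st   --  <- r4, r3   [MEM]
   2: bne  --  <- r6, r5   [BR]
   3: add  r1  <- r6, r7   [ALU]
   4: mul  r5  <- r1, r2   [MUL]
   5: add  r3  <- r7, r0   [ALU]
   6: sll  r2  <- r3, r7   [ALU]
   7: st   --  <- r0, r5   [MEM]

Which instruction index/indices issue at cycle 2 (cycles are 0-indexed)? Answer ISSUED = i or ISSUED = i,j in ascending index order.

c0: i0 st  no-port MEM/MEM
c1: i1/i2 st/bne  pair
c2: i3 add  RAW r1
c3: i4/i5 mul/add  pair
c4: i6/i7 sll/st  pair

ISSUED = 3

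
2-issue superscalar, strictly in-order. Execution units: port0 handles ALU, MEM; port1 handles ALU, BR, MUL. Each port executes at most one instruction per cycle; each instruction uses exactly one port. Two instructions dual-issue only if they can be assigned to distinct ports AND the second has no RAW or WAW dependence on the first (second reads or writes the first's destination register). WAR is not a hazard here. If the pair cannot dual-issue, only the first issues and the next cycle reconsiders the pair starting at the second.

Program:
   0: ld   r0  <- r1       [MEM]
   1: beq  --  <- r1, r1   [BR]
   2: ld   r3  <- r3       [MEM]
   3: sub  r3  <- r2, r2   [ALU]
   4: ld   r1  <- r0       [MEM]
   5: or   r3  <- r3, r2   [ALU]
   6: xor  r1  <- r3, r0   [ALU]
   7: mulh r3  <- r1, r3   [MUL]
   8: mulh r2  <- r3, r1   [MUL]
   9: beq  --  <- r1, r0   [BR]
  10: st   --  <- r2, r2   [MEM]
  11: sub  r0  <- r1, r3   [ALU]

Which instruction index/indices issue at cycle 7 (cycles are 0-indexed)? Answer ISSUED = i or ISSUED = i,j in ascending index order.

#0 head=0: ld.MEM/beq.BR i0+i1 dual
#1 head=2: ld.MEM i2 WAW r3
#2 head=3: sub.ALU/ld.MEM i3+i4 dual
#3 head=5: or.ALU i5 RAW r3
#4 head=6: xor.ALU i6 RAW r1
#5 head=7: mulh.MUL i7 no-port MUL/MUL
#6 head=8: mulh.MUL i8 no-port MUL/BR
#7 head=9: beq.BR/st.MEM i9+i10 dual
#8 head=11: sub.ALU i11 tail

ISSUED = 9,10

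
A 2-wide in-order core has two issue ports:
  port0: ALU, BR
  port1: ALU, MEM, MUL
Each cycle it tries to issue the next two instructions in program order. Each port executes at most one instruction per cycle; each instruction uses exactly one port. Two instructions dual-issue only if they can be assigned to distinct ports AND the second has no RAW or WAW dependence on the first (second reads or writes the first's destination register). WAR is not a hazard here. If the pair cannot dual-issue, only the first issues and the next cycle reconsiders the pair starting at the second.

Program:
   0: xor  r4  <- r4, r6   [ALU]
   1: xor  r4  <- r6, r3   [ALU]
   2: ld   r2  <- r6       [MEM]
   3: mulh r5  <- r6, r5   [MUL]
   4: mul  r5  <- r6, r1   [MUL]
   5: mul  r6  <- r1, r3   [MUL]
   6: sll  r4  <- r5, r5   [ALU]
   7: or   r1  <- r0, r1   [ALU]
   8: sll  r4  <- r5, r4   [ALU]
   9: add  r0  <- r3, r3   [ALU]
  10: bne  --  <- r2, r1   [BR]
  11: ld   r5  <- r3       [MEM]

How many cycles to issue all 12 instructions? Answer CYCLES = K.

[0] i0  xor  -- WAW r4
[1] i1+i2  xor/ld  -- 2-wide
[2] i3  mulh  -- no-port MUL/MUL
[3] i4  mul  -- no-port MUL/MUL
[4] i5+i6  mul/sll  -- 2-wide
[5] i7+i8  or/sll  -- 2-wide
[6] i9+i10  add/bne  -- 2-wide
[7] i11  ld  -- tail

CYCLES = 8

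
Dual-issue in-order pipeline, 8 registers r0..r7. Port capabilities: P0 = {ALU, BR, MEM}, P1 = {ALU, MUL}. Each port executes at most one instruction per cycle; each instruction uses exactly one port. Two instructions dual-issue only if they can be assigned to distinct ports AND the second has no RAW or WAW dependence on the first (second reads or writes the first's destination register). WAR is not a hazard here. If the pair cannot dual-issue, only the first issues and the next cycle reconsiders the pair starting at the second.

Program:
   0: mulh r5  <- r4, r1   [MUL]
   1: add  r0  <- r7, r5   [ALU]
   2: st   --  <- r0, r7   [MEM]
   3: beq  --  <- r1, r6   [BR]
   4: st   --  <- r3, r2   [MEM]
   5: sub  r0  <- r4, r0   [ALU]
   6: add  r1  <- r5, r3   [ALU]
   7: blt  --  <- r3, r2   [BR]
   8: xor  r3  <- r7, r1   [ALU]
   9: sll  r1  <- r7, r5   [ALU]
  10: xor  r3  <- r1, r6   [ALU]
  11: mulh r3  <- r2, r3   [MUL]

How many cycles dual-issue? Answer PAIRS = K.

  cy0 -> i0 (mulh) RAW r5
  cy1 -> i1 (add) RAW r0
  cy2 -> i2 (st) no-port MEM/BR
  cy3 -> i3 (beq) no-port BR/MEM
  cy4 -> i4&i5 (st sub) 2-wide
  cy5 -> i6&i7 (add blt) 2-wide
  cy6 -> i8&i9 (xor sll) 2-wide
  cy7 -> i10 (xor) RAW+WAW r3
  cy8 -> i11 (mulh) tail

PAIRS = 3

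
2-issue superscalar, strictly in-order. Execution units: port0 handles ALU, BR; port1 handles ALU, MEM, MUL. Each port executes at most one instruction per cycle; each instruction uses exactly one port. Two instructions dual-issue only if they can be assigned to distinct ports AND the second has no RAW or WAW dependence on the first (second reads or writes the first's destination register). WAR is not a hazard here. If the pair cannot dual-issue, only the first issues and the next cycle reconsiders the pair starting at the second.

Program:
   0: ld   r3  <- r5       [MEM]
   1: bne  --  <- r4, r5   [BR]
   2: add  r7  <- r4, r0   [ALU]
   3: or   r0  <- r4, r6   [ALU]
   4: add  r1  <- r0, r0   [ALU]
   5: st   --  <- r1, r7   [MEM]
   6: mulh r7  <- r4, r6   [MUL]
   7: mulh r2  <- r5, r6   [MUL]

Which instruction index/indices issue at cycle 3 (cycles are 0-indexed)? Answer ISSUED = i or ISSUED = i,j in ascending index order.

ISSUED = 5

  cy0 -> i0+i1 (ld.MEM;bne.BR) dual
  cy1 -> i2+i3 (add.ALU;or.ALU) dual
  cy2 -> i4 (add.ALU) RAW r1
  cy3 -> i5 (st.MEM) no-port MEM/MUL
  cy4 -> i6 (mulh.MUL) no-port MUL/MUL
  cy5 -> i7 (mulh.MUL) tail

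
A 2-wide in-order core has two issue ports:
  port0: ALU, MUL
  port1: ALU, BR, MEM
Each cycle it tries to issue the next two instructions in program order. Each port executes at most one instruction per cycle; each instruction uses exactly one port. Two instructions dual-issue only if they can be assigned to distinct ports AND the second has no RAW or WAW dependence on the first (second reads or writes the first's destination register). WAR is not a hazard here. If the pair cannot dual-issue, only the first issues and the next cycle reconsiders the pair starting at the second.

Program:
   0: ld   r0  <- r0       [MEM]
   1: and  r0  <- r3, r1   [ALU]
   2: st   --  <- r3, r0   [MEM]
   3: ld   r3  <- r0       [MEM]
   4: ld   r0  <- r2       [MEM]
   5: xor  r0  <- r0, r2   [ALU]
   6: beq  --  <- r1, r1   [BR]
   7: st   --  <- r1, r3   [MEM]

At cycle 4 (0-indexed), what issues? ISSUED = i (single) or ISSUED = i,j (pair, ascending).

ISSUED = 4

t=0 i0:ld.MEM ; WAW r0
t=1 i1:and.ALU ; RAW r0
t=2 i2:st.MEM ; no-port MEM/MEM
t=3 i3:ld.MEM ; no-port MEM/MEM
t=4 i4:ld.MEM ; RAW+WAW r0
t=5 i5&i6:xor.ALU beq.BR ; dual
t=6 i7:st.MEM ; tail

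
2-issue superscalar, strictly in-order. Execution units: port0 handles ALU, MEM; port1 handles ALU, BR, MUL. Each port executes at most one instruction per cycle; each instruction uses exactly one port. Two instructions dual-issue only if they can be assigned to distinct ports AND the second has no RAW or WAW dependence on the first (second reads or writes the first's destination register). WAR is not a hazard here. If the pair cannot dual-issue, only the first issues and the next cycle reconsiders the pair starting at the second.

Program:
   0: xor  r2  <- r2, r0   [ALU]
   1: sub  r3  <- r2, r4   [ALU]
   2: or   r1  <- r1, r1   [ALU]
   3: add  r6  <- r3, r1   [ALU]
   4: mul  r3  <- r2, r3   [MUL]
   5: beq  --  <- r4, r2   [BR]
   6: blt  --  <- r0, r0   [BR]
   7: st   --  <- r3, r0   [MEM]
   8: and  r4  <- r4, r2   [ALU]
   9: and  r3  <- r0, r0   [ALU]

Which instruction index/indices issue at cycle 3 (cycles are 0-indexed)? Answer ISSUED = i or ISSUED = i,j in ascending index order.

[0] i0  xor.ALU  -- RAW r2
[1] i1&i2  sub.ALU;or.ALU  -- pair
[2] i3&i4  add.ALU;mul.MUL  -- pair
[3] i5  beq.BR  -- no-port BR/BR
[4] i6&i7  blt.BR;st.MEM  -- pair
[5] i8&i9  and.ALU;and.ALU  -- pair

ISSUED = 5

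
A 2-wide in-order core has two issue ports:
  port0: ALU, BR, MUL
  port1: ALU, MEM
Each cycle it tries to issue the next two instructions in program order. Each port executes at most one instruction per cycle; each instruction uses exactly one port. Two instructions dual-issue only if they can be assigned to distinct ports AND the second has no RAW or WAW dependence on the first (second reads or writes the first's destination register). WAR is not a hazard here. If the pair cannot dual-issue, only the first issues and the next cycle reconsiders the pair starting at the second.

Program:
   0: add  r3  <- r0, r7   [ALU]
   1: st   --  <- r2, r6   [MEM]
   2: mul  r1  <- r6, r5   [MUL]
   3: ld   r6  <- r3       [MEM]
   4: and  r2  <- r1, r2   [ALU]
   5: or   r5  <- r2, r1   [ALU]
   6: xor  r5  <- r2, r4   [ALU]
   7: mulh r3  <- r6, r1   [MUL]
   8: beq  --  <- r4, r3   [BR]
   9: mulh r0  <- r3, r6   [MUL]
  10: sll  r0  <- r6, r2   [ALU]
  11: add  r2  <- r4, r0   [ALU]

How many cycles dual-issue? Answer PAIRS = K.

PAIRS = 3

0. add.ALU/st.MEM @i0/i1  | dual
1. mul.MUL/ld.MEM @i2/i3  | dual
2. and.ALU @i4  | RAW r2
3. or.ALU @i5  | WAW r5
4. xor.ALU/mulh.MUL @i6/i7  | dual
5. beq.BR @i8  | no-port BR/MUL
6. mulh.MUL @i9  | WAW r0
7. sll.ALU @i10  | RAW r0
8. add.ALU @i11  | tail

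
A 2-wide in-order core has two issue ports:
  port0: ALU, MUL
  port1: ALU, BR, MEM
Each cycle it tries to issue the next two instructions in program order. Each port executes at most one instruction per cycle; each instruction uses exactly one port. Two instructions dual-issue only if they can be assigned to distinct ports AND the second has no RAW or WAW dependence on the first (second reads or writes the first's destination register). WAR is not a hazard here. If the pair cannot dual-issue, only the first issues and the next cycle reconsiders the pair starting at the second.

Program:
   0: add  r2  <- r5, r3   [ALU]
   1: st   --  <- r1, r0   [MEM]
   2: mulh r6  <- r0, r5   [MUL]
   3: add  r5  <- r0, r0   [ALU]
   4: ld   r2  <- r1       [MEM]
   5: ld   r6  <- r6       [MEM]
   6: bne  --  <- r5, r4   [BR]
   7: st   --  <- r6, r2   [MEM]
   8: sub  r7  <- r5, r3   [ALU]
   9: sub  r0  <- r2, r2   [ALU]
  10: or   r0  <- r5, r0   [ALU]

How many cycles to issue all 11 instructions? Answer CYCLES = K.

CYCLES = 8

  cy0 -> i0/i1 (add.ALU/st.MEM) dual
  cy1 -> i2/i3 (mulh.MUL/add.ALU) dual
  cy2 -> i4 (ld.MEM) no-port MEM/MEM
  cy3 -> i5 (ld.MEM) no-port MEM/BR
  cy4 -> i6 (bne.BR) no-port BR/MEM
  cy5 -> i7/i8 (st.MEM/sub.ALU) dual
  cy6 -> i9 (sub.ALU) RAW+WAW r0
  cy7 -> i10 (or.ALU) tail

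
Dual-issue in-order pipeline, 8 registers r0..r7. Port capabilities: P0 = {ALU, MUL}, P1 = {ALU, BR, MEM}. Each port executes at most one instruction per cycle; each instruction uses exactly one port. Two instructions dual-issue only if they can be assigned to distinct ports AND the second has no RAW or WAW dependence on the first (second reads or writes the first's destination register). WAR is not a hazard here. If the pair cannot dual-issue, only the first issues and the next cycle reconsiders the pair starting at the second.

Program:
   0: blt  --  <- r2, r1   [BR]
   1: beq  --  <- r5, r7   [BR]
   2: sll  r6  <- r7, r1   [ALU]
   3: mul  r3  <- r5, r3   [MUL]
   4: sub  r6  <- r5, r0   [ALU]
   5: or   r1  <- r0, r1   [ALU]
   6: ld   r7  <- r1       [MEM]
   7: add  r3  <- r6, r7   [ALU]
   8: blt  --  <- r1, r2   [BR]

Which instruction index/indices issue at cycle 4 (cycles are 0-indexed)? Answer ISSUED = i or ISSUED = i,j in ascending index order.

ISSUED = 6

  cy0 -> i0 (blt) no-port BR/BR
  cy1 -> i1,i2 (beq/sll) 2-wide
  cy2 -> i3,i4 (mul/sub) 2-wide
  cy3 -> i5 (or) RAW r1
  cy4 -> i6 (ld) RAW r7
  cy5 -> i7,i8 (add/blt) 2-wide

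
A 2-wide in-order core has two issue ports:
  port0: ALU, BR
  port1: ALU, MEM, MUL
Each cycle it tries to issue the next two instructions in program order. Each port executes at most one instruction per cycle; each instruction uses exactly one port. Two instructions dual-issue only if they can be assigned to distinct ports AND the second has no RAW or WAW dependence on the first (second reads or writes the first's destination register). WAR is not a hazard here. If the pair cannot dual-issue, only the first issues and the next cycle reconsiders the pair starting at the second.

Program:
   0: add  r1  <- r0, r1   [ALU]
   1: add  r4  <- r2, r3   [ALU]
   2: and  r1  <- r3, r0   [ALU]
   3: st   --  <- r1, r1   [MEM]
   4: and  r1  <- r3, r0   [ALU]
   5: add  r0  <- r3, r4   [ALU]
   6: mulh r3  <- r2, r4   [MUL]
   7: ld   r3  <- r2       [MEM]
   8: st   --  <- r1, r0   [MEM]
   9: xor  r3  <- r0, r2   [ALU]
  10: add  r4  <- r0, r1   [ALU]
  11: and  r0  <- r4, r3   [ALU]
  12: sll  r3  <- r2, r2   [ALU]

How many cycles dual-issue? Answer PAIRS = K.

PAIRS = 5

t=0 i0,i1:add.ALU/add.ALU ; pair
t=1 i2:and.ALU ; RAW r1
t=2 i3,i4:st.MEM/and.ALU ; pair
t=3 i5,i6:add.ALU/mulh.MUL ; pair
t=4 i7:ld.MEM ; no-port MEM/MEM
t=5 i8,i9:st.MEM/xor.ALU ; pair
t=6 i10:add.ALU ; RAW r4
t=7 i11,i12:and.ALU/sll.ALU ; pair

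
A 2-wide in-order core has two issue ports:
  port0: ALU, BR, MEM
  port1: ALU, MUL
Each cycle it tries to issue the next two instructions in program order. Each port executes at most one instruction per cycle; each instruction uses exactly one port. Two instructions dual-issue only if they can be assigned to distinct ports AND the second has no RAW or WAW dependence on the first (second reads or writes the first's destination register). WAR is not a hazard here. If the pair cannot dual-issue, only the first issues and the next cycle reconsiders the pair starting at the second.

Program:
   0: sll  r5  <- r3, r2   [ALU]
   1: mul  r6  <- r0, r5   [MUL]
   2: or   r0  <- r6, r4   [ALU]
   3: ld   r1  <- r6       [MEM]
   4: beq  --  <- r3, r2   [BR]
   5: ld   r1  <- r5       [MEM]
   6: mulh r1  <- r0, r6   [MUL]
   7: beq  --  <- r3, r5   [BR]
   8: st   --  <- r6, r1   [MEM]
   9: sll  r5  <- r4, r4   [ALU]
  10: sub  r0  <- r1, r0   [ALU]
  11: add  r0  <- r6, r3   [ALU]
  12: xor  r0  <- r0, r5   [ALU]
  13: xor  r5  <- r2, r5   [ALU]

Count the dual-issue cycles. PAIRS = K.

PAIRS = 4

0. sll @i0  | RAW r5
1. mul @i1  | RAW r6
2. or+ld @i2/i3  | pair
3. beq @i4  | no-port BR/MEM
4. ld @i5  | WAW r1
5. mulh+beq @i6/i7  | pair
6. st+sll @i8/i9  | pair
7. sub @i10  | WAW r0
8. add @i11  | RAW+WAW r0
9. xor+xor @i12/i13  | pair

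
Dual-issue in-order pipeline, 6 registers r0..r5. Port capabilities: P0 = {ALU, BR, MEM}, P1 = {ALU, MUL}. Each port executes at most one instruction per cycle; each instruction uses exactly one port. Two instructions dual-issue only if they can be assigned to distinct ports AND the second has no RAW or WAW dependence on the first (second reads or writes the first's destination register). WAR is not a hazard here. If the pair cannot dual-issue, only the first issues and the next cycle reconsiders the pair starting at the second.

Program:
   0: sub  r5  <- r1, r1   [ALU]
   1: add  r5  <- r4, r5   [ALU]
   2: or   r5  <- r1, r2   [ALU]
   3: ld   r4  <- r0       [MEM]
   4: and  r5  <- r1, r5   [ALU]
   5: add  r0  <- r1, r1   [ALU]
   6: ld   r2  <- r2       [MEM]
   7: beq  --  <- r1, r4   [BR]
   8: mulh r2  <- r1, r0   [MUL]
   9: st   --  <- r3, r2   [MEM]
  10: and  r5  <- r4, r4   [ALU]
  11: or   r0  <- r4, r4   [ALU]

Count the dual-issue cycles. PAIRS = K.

PAIRS = 4

[0] i0  sub  -- RAW+WAW r5
[1] i1  add  -- WAW r5
[2] i2/i3  or ld  -- dual
[3] i4/i5  and add  -- dual
[4] i6  ld  -- no-port MEM/BR
[5] i7/i8  beq mulh  -- dual
[6] i9/i10  st and  -- dual
[7] i11  or  -- tail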